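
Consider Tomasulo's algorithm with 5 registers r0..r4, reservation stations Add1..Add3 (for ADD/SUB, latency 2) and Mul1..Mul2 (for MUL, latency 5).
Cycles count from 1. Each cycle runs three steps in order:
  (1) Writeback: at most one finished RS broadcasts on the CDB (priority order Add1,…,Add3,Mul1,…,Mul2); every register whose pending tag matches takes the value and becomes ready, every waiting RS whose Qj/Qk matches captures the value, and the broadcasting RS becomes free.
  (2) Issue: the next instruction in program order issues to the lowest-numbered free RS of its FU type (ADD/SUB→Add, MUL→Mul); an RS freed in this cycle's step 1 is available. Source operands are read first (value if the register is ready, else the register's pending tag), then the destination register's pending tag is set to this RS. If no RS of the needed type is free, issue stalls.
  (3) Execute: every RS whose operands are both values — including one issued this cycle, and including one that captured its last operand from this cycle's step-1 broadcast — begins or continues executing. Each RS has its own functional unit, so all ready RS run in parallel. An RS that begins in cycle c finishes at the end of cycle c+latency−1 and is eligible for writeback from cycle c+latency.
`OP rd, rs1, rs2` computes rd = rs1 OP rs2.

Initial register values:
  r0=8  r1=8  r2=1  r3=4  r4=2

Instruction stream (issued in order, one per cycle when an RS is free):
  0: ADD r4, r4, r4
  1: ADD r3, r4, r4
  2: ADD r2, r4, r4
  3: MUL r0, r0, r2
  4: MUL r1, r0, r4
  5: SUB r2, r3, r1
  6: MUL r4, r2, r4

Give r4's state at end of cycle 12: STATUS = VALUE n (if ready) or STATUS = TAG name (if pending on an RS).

STATUS = TAG Mul1

  c1: issue ADD r4<-Add1  regs: r0:8,r1:8,r2:1,r3:4,r4:Add1
  c2: issue ADD r3<-Add2  regs: r0:8,r1:8,r2:1,r3:Add2,r4:Add1
  c3: CDB Add1=4; issue ADD r2<-Add1  regs: r0:8,r1:8,r2:Add1,r3:Add2,r4:4
  c4: issue MUL r0<-Mul1  regs: r0:Mul1,r1:8,r2:Add1,r3:Add2,r4:4
  c5: CDB Add1=8; issue MUL r1<-Mul2  regs: r0:Mul1,r1:Mul2,r2:8,r3:Add2,r4:4
  c6: CDB Add2=8; issue SUB r2<-Add1  regs: r0:Mul1,r1:Mul2,r2:Add1,r3:8,r4:4
  c7: stall  regs: r0:Mul1,r1:Mul2,r2:Add1,r3:8,r4:4
  c8: stall  regs: r0:Mul1,r1:Mul2,r2:Add1,r3:8,r4:4
  c9: stall  regs: r0:Mul1,r1:Mul2,r2:Add1,r3:8,r4:4
  c10: CDB Mul1=64; issue MUL r4<-Mul1  regs: r0:64,r1:Mul2,r2:Add1,r3:8,r4:Mul1
  c11: -  regs: r0:64,r1:Mul2,r2:Add1,r3:8,r4:Mul1
  c12: -  regs: r0:64,r1:Mul2,r2:Add1,r3:8,r4:Mul1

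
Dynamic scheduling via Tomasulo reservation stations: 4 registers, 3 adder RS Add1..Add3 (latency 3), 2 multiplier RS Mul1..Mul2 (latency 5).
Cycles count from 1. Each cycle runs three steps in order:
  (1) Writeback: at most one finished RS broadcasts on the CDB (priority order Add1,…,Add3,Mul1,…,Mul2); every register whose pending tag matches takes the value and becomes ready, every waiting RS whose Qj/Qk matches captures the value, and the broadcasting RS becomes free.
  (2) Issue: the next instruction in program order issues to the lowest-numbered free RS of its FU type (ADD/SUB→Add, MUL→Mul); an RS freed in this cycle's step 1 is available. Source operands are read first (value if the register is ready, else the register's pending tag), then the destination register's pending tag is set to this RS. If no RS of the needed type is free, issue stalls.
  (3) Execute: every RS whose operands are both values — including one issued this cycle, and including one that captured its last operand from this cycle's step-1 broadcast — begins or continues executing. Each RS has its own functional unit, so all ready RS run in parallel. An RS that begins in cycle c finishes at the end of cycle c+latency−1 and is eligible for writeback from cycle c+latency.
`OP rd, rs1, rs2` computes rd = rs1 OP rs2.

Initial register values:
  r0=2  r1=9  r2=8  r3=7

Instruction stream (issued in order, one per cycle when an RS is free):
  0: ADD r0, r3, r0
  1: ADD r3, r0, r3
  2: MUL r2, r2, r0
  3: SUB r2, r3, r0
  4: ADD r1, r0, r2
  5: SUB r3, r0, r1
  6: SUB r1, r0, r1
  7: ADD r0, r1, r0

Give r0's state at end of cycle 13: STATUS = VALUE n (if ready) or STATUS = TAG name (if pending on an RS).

  c1: issue ADD r0<-Add1  regs: r0:Add1,r1:9,r2:8,r3:7
  c2: issue ADD r3<-Add2  regs: r0:Add1,r1:9,r2:8,r3:Add2
  c3: issue MUL r2<-Mul1  regs: r0:Add1,r1:9,r2:Mul1,r3:Add2
  c4: CDB Add1=9; issue SUB r2<-Add1  regs: r0:9,r1:9,r2:Add1,r3:Add2
  c5: issue ADD r1<-Add3  regs: r0:9,r1:Add3,r2:Add1,r3:Add2
  c6: stall  regs: r0:9,r1:Add3,r2:Add1,r3:Add2
  c7: CDB Add2=16; issue SUB r3<-Add2  regs: r0:9,r1:Add3,r2:Add1,r3:Add2
  c8: stall  regs: r0:9,r1:Add3,r2:Add1,r3:Add2
  c9: CDB Mul1=72; stall  regs: r0:9,r1:Add3,r2:Add1,r3:Add2
  c10: CDB Add1=7; issue SUB r1<-Add1  regs: r0:9,r1:Add1,r2:7,r3:Add2
  c11: stall  regs: r0:9,r1:Add1,r2:7,r3:Add2
  c12: stall  regs: r0:9,r1:Add1,r2:7,r3:Add2
  c13: CDB Add3=16; issue ADD r0<-Add3  regs: r0:Add3,r1:Add1,r2:7,r3:Add2

STATUS = TAG Add3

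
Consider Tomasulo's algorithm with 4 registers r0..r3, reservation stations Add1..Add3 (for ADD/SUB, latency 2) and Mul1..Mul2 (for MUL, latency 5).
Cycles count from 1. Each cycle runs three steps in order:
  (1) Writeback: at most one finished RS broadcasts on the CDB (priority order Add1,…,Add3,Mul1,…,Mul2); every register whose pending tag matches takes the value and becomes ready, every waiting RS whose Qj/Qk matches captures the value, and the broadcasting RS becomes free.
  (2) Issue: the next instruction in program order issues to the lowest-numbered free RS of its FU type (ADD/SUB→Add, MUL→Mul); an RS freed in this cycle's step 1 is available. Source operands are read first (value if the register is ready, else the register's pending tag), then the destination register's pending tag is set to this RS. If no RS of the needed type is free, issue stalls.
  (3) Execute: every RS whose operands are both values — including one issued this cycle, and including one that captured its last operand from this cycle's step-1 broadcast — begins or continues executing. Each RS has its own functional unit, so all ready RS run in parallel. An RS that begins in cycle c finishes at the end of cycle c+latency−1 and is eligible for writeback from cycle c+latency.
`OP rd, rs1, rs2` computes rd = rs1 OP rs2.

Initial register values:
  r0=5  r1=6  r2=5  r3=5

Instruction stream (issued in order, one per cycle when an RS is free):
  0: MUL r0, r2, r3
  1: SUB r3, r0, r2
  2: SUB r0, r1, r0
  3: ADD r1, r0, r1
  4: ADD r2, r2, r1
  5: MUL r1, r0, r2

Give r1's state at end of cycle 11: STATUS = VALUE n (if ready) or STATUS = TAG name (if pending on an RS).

c1: issue MUL r0<-Mul1 | r0:Mul1,r1:6,r2:5,r3:5
c2: issue SUB r3<-Add1 | r0:Mul1,r1:6,r2:5,r3:Add1
c3: issue SUB r0<-Add2 | r0:Add2,r1:6,r2:5,r3:Add1
c4: issue ADD r1<-Add3 | r0:Add2,r1:Add3,r2:5,r3:Add1
c5: stall | r0:Add2,r1:Add3,r2:5,r3:Add1
c6: CDB Mul1=25; stall | r0:Add2,r1:Add3,r2:5,r3:Add1
c7: stall | r0:Add2,r1:Add3,r2:5,r3:Add1
c8: CDB Add1=20; issue ADD r2<-Add1 | r0:Add2,r1:Add3,r2:Add1,r3:20
c9: CDB Add2=-19; issue MUL r1<-Mul1 | r0:-19,r1:Mul1,r2:Add1,r3:20
c10: - | r0:-19,r1:Mul1,r2:Add1,r3:20
c11: CDB Add3=-13 | r0:-19,r1:Mul1,r2:Add1,r3:20

STATUS = TAG Mul1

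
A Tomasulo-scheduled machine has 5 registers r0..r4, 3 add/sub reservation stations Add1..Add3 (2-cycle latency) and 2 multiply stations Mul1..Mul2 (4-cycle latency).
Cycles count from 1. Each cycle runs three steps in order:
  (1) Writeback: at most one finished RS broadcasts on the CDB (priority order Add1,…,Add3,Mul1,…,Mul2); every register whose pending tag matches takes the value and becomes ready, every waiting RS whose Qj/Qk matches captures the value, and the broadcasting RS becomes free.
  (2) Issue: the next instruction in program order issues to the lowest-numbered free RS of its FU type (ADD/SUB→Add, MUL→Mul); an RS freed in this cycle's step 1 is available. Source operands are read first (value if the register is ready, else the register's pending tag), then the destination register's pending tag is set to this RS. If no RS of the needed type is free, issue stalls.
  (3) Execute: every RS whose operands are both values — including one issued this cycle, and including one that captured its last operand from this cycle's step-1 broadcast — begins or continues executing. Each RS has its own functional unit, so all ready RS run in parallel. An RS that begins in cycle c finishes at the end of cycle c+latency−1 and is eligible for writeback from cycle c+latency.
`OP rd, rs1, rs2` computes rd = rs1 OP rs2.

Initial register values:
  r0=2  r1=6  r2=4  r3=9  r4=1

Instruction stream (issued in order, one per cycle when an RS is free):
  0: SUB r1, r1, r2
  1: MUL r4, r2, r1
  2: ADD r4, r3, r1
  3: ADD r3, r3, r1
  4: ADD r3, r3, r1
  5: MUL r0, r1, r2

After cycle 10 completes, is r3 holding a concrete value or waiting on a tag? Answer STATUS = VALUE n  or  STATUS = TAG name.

c1: issue SUB r1<-Add1 | r0:2,r1:Add1,r2:4,r3:9,r4:1
c2: issue MUL r4<-Mul1 | r0:2,r1:Add1,r2:4,r3:9,r4:Mul1
c3: CDB Add1=2; issue ADD r4<-Add1 | r0:2,r1:2,r2:4,r3:9,r4:Add1
c4: issue ADD r3<-Add2 | r0:2,r1:2,r2:4,r3:Add2,r4:Add1
c5: CDB Add1=11; issue ADD r3<-Add1 | r0:2,r1:2,r2:4,r3:Add1,r4:11
c6: CDB Add2=11; issue MUL r0<-Mul2 | r0:Mul2,r1:2,r2:4,r3:Add1,r4:11
c7: CDB Mul1=8 | r0:Mul2,r1:2,r2:4,r3:Add1,r4:11
c8: CDB Add1=13 | r0:Mul2,r1:2,r2:4,r3:13,r4:11
c9: - | r0:Mul2,r1:2,r2:4,r3:13,r4:11
c10: CDB Mul2=8 | r0:8,r1:2,r2:4,r3:13,r4:11

STATUS = VALUE 13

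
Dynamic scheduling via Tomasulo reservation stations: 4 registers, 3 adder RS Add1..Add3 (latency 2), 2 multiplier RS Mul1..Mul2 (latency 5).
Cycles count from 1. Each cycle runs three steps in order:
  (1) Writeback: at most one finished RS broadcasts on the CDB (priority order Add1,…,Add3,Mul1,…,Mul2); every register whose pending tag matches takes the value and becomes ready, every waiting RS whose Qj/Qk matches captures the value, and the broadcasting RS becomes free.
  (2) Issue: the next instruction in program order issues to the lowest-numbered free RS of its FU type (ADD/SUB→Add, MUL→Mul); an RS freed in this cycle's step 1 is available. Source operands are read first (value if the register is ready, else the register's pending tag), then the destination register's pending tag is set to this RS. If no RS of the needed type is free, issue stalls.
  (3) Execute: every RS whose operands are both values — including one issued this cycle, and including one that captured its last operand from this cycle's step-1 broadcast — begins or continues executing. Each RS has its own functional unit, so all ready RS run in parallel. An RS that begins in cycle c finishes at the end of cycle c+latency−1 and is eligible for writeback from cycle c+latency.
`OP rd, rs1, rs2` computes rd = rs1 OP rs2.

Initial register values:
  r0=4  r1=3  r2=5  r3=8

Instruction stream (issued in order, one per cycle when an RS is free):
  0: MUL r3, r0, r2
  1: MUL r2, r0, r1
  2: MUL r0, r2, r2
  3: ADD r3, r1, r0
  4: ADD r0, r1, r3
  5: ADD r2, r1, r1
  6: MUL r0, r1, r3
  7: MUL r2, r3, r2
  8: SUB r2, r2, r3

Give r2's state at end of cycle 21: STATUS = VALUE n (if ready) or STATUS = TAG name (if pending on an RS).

STATUS = VALUE 735

c1: issue MUL r3<-Mul1 | r0:4,r1:3,r2:5,r3:Mul1
c2: issue MUL r2<-Mul2 | r0:4,r1:3,r2:Mul2,r3:Mul1
c3: stall | r0:4,r1:3,r2:Mul2,r3:Mul1
c4: stall | r0:4,r1:3,r2:Mul2,r3:Mul1
c5: stall | r0:4,r1:3,r2:Mul2,r3:Mul1
c6: CDB Mul1=20; issue MUL r0<-Mul1 | r0:Mul1,r1:3,r2:Mul2,r3:20
c7: CDB Mul2=12; issue ADD r3<-Add1 | r0:Mul1,r1:3,r2:12,r3:Add1
c8: issue ADD r0<-Add2 | r0:Add2,r1:3,r2:12,r3:Add1
c9: issue ADD r2<-Add3 | r0:Add2,r1:3,r2:Add3,r3:Add1
c10: issue MUL r0<-Mul2 | r0:Mul2,r1:3,r2:Add3,r3:Add1
c11: CDB Add3=6; stall | r0:Mul2,r1:3,r2:6,r3:Add1
c12: CDB Mul1=144; issue MUL r2<-Mul1 | r0:Mul2,r1:3,r2:Mul1,r3:Add1
c13: issue SUB r2<-Add3 | r0:Mul2,r1:3,r2:Add3,r3:Add1
c14: CDB Add1=147 | r0:Mul2,r1:3,r2:Add3,r3:147
c15: - | r0:Mul2,r1:3,r2:Add3,r3:147
c16: CDB Add2=150 | r0:Mul2,r1:3,r2:Add3,r3:147
c17: - | r0:Mul2,r1:3,r2:Add3,r3:147
c18: - | r0:Mul2,r1:3,r2:Add3,r3:147
c19: CDB Mul1=882 | r0:Mul2,r1:3,r2:Add3,r3:147
c20: CDB Mul2=441 | r0:441,r1:3,r2:Add3,r3:147
c21: CDB Add3=735 | r0:441,r1:3,r2:735,r3:147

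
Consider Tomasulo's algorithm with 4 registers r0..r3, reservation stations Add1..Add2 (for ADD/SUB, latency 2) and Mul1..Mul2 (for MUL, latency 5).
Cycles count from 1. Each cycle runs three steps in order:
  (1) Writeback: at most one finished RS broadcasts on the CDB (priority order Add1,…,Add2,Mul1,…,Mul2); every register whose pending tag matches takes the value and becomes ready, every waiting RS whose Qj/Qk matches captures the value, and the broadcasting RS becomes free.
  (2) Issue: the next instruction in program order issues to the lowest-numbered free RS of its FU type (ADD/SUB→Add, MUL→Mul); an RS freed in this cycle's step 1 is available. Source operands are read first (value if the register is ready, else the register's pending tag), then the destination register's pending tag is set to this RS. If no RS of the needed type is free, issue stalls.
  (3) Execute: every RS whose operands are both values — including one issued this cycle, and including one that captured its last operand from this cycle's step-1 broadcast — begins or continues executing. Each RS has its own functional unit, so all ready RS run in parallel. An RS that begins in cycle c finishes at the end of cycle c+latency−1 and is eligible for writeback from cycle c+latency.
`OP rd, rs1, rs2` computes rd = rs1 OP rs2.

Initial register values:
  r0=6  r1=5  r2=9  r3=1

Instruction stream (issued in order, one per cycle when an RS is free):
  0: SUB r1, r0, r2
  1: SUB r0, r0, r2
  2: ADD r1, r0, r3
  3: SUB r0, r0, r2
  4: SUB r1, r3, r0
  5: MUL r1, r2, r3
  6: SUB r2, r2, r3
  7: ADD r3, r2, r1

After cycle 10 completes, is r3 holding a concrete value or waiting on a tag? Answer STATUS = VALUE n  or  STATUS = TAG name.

STATUS = TAG Add1

  c1: issue SUB r1<-Add1  regs: r0:6,r1:Add1,r2:9,r3:1
  c2: issue SUB r0<-Add2  regs: r0:Add2,r1:Add1,r2:9,r3:1
  c3: CDB Add1=-3; issue ADD r1<-Add1  regs: r0:Add2,r1:Add1,r2:9,r3:1
  c4: CDB Add2=-3; issue SUB r0<-Add2  regs: r0:Add2,r1:Add1,r2:9,r3:1
  c5: stall  regs: r0:Add2,r1:Add1,r2:9,r3:1
  c6: CDB Add1=-2; issue SUB r1<-Add1  regs: r0:Add2,r1:Add1,r2:9,r3:1
  c7: CDB Add2=-12; issue MUL r1<-Mul1  regs: r0:-12,r1:Mul1,r2:9,r3:1
  c8: issue SUB r2<-Add2  regs: r0:-12,r1:Mul1,r2:Add2,r3:1
  c9: CDB Add1=13; issue ADD r3<-Add1  regs: r0:-12,r1:Mul1,r2:Add2,r3:Add1
  c10: CDB Add2=8  regs: r0:-12,r1:Mul1,r2:8,r3:Add1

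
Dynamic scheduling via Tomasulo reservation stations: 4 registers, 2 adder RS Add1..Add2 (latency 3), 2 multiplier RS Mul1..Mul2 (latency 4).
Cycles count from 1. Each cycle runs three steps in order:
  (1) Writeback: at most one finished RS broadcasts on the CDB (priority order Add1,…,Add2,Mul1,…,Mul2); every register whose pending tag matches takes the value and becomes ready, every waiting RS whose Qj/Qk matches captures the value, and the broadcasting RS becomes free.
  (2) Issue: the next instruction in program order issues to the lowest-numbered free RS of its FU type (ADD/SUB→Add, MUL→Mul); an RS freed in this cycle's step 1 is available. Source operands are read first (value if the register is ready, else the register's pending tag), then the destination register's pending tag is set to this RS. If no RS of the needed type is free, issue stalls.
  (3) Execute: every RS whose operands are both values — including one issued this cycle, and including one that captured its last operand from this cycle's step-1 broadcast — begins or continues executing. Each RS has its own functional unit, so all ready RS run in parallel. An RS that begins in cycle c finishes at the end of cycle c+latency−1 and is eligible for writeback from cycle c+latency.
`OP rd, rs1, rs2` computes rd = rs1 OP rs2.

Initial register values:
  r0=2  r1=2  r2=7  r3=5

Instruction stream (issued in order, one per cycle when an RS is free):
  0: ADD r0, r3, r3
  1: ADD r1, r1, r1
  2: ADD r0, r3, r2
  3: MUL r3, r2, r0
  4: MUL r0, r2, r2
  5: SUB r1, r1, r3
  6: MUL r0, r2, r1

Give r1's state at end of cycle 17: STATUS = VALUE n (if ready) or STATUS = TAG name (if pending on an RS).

cycle 1: issue ADD r0<-Add1 // r0:Add1,r1:2,r2:7,r3:5
cycle 2: issue ADD r1<-Add2 // r0:Add1,r1:Add2,r2:7,r3:5
cycle 3: stall // r0:Add1,r1:Add2,r2:7,r3:5
cycle 4: CDB Add1=10; issue ADD r0<-Add1 // r0:Add1,r1:Add2,r2:7,r3:5
cycle 5: CDB Add2=4; issue MUL r3<-Mul1 // r0:Add1,r1:4,r2:7,r3:Mul1
cycle 6: issue MUL r0<-Mul2 // r0:Mul2,r1:4,r2:7,r3:Mul1
cycle 7: CDB Add1=12; issue SUB r1<-Add1 // r0:Mul2,r1:Add1,r2:7,r3:Mul1
cycle 8: stall // r0:Mul2,r1:Add1,r2:7,r3:Mul1
cycle 9: stall // r0:Mul2,r1:Add1,r2:7,r3:Mul1
cycle 10: CDB Mul2=49; issue MUL r0<-Mul2 // r0:Mul2,r1:Add1,r2:7,r3:Mul1
cycle 11: CDB Mul1=84 // r0:Mul2,r1:Add1,r2:7,r3:84
cycle 12: - // r0:Mul2,r1:Add1,r2:7,r3:84
cycle 13: - // r0:Mul2,r1:Add1,r2:7,r3:84
cycle 14: CDB Add1=-80 // r0:Mul2,r1:-80,r2:7,r3:84
cycle 15: - // r0:Mul2,r1:-80,r2:7,r3:84
cycle 16: - // r0:Mul2,r1:-80,r2:7,r3:84
cycle 17: - // r0:Mul2,r1:-80,r2:7,r3:84

STATUS = VALUE -80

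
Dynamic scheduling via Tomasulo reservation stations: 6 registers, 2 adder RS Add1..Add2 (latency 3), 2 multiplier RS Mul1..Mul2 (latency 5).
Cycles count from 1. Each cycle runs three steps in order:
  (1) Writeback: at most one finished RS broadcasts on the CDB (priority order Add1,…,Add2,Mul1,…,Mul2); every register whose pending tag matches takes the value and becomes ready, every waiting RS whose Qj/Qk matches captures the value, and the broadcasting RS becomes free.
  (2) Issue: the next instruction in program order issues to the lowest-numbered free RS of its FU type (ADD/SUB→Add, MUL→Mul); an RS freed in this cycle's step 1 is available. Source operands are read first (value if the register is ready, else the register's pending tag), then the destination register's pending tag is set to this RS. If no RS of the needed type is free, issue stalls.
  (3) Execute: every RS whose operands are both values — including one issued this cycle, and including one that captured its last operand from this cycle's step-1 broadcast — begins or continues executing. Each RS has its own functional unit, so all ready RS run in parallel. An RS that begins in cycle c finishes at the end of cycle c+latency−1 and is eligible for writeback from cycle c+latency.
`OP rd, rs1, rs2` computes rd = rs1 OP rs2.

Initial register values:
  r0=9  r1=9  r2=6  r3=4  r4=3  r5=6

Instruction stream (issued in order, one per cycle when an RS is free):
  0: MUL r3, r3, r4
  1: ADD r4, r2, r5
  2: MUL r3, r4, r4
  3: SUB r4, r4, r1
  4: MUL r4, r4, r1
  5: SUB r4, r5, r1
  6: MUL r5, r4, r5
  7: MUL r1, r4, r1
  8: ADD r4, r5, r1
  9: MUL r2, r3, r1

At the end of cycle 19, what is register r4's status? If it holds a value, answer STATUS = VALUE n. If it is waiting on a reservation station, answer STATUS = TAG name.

cycle 1: issue MUL r3<-Mul1 // r0:9,r1:9,r2:6,r3:Mul1,r4:3,r5:6
cycle 2: issue ADD r4<-Add1 // r0:9,r1:9,r2:6,r3:Mul1,r4:Add1,r5:6
cycle 3: issue MUL r3<-Mul2 // r0:9,r1:9,r2:6,r3:Mul2,r4:Add1,r5:6
cycle 4: issue SUB r4<-Add2 // r0:9,r1:9,r2:6,r3:Mul2,r4:Add2,r5:6
cycle 5: CDB Add1=12; stall // r0:9,r1:9,r2:6,r3:Mul2,r4:Add2,r5:6
cycle 6: CDB Mul1=12; issue MUL r4<-Mul1 // r0:9,r1:9,r2:6,r3:Mul2,r4:Mul1,r5:6
cycle 7: issue SUB r4<-Add1 // r0:9,r1:9,r2:6,r3:Mul2,r4:Add1,r5:6
cycle 8: CDB Add2=3; stall // r0:9,r1:9,r2:6,r3:Mul2,r4:Add1,r5:6
cycle 9: stall // r0:9,r1:9,r2:6,r3:Mul2,r4:Add1,r5:6
cycle 10: CDB Add1=-3; stall // r0:9,r1:9,r2:6,r3:Mul2,r4:-3,r5:6
cycle 11: CDB Mul2=144; issue MUL r5<-Mul2 // r0:9,r1:9,r2:6,r3:144,r4:-3,r5:Mul2
cycle 12: stall // r0:9,r1:9,r2:6,r3:144,r4:-3,r5:Mul2
cycle 13: CDB Mul1=27; issue MUL r1<-Mul1 // r0:9,r1:Mul1,r2:6,r3:144,r4:-3,r5:Mul2
cycle 14: issue ADD r4<-Add1 // r0:9,r1:Mul1,r2:6,r3:144,r4:Add1,r5:Mul2
cycle 15: stall // r0:9,r1:Mul1,r2:6,r3:144,r4:Add1,r5:Mul2
cycle 16: CDB Mul2=-18; issue MUL r2<-Mul2 // r0:9,r1:Mul1,r2:Mul2,r3:144,r4:Add1,r5:-18
cycle 17: - // r0:9,r1:Mul1,r2:Mul2,r3:144,r4:Add1,r5:-18
cycle 18: CDB Mul1=-27 // r0:9,r1:-27,r2:Mul2,r3:144,r4:Add1,r5:-18
cycle 19: - // r0:9,r1:-27,r2:Mul2,r3:144,r4:Add1,r5:-18

STATUS = TAG Add1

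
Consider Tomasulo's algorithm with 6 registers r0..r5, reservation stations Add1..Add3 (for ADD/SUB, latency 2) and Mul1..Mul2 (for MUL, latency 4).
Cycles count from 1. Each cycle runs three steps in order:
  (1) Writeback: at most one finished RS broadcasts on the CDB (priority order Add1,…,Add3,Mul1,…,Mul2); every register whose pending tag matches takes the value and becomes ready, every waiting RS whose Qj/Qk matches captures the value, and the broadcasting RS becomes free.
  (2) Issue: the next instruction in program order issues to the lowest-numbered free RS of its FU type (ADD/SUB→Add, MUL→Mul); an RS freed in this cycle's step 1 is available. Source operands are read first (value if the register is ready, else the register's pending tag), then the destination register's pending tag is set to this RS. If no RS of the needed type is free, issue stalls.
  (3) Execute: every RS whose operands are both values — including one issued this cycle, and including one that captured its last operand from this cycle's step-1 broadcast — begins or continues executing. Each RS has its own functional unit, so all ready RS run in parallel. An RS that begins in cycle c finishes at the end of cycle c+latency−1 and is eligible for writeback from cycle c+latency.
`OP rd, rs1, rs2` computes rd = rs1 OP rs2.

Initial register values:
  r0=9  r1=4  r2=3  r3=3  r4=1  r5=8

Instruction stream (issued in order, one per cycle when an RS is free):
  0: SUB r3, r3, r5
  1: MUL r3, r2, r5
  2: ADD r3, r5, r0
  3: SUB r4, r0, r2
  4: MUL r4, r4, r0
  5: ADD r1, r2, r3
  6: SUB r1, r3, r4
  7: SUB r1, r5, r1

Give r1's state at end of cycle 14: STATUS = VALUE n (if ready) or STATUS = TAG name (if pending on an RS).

cycle 1: issue SUB r3<-Add1 // r0:9,r1:4,r2:3,r3:Add1,r4:1,r5:8
cycle 2: issue MUL r3<-Mul1 // r0:9,r1:4,r2:3,r3:Mul1,r4:1,r5:8
cycle 3: CDB Add1=-5; issue ADD r3<-Add1 // r0:9,r1:4,r2:3,r3:Add1,r4:1,r5:8
cycle 4: issue SUB r4<-Add2 // r0:9,r1:4,r2:3,r3:Add1,r4:Add2,r5:8
cycle 5: CDB Add1=17; issue MUL r4<-Mul2 // r0:9,r1:4,r2:3,r3:17,r4:Mul2,r5:8
cycle 6: CDB Add2=6; issue ADD r1<-Add1 // r0:9,r1:Add1,r2:3,r3:17,r4:Mul2,r5:8
cycle 7: CDB Mul1=24; issue SUB r1<-Add2 // r0:9,r1:Add2,r2:3,r3:17,r4:Mul2,r5:8
cycle 8: CDB Add1=20; issue SUB r1<-Add1 // r0:9,r1:Add1,r2:3,r3:17,r4:Mul2,r5:8
cycle 9: - // r0:9,r1:Add1,r2:3,r3:17,r4:Mul2,r5:8
cycle 10: CDB Mul2=54 // r0:9,r1:Add1,r2:3,r3:17,r4:54,r5:8
cycle 11: - // r0:9,r1:Add1,r2:3,r3:17,r4:54,r5:8
cycle 12: CDB Add2=-37 // r0:9,r1:Add1,r2:3,r3:17,r4:54,r5:8
cycle 13: - // r0:9,r1:Add1,r2:3,r3:17,r4:54,r5:8
cycle 14: CDB Add1=45 // r0:9,r1:45,r2:3,r3:17,r4:54,r5:8

STATUS = VALUE 45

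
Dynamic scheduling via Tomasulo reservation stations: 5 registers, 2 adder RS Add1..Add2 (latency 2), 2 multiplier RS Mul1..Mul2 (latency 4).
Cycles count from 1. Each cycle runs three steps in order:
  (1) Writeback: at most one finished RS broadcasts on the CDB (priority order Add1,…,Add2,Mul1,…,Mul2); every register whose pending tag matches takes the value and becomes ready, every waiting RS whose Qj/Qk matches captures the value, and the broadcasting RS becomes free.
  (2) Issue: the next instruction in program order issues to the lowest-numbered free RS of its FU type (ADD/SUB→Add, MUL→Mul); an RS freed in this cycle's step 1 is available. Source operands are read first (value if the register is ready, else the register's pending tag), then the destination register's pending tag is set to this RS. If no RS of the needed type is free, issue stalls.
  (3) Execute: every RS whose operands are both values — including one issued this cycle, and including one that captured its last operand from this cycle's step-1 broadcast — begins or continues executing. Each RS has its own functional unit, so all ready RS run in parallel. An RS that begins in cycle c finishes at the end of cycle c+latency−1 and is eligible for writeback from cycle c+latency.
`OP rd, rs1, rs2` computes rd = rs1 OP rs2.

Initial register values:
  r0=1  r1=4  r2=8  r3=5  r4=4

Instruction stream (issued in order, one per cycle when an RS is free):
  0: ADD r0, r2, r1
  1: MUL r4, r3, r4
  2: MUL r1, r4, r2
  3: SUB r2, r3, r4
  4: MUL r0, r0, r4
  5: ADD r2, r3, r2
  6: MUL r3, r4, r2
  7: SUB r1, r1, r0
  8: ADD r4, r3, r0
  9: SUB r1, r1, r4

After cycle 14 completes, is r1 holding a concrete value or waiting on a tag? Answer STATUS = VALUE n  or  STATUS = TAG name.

  c1: issue ADD r0<-Add1  regs: r0:Add1,r1:4,r2:8,r3:5,r4:4
  c2: issue MUL r4<-Mul1  regs: r0:Add1,r1:4,r2:8,r3:5,r4:Mul1
  c3: CDB Add1=12; issue MUL r1<-Mul2  regs: r0:12,r1:Mul2,r2:8,r3:5,r4:Mul1
  c4: issue SUB r2<-Add1  regs: r0:12,r1:Mul2,r2:Add1,r3:5,r4:Mul1
  c5: stall  regs: r0:12,r1:Mul2,r2:Add1,r3:5,r4:Mul1
  c6: CDB Mul1=20; issue MUL r0<-Mul1  regs: r0:Mul1,r1:Mul2,r2:Add1,r3:5,r4:20
  c7: issue ADD r2<-Add2  regs: r0:Mul1,r1:Mul2,r2:Add2,r3:5,r4:20
  c8: CDB Add1=-15; stall  regs: r0:Mul1,r1:Mul2,r2:Add2,r3:5,r4:20
  c9: stall  regs: r0:Mul1,r1:Mul2,r2:Add2,r3:5,r4:20
  c10: CDB Add2=-10; stall  regs: r0:Mul1,r1:Mul2,r2:-10,r3:5,r4:20
  c11: CDB Mul1=240; issue MUL r3<-Mul1  regs: r0:240,r1:Mul2,r2:-10,r3:Mul1,r4:20
  c12: CDB Mul2=160; issue SUB r1<-Add1  regs: r0:240,r1:Add1,r2:-10,r3:Mul1,r4:20
  c13: issue ADD r4<-Add2  regs: r0:240,r1:Add1,r2:-10,r3:Mul1,r4:Add2
  c14: CDB Add1=-80; issue SUB r1<-Add1  regs: r0:240,r1:Add1,r2:-10,r3:Mul1,r4:Add2

STATUS = TAG Add1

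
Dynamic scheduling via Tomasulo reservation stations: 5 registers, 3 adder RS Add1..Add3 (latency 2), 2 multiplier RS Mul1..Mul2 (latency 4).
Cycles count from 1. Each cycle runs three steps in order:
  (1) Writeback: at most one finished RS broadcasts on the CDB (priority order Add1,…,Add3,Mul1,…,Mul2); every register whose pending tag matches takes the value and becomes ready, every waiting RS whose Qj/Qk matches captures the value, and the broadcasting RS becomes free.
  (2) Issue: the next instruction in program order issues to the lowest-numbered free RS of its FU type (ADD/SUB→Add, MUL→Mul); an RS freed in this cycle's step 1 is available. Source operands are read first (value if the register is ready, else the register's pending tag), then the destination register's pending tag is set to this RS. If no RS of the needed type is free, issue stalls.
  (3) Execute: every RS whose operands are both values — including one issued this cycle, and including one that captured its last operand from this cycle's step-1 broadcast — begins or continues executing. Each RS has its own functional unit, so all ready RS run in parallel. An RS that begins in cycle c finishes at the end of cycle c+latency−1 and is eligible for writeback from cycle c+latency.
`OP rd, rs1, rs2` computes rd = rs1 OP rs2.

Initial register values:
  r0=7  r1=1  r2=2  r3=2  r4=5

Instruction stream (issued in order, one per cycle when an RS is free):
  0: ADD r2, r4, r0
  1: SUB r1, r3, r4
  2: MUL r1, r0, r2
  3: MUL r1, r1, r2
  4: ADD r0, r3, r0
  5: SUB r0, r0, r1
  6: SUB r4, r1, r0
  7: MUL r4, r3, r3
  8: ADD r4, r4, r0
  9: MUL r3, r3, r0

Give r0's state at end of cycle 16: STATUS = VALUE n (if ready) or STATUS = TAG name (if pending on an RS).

cycle 1: issue ADD r2<-Add1 // r0:7,r1:1,r2:Add1,r3:2,r4:5
cycle 2: issue SUB r1<-Add2 // r0:7,r1:Add2,r2:Add1,r3:2,r4:5
cycle 3: CDB Add1=12; issue MUL r1<-Mul1 // r0:7,r1:Mul1,r2:12,r3:2,r4:5
cycle 4: CDB Add2=-3; issue MUL r1<-Mul2 // r0:7,r1:Mul2,r2:12,r3:2,r4:5
cycle 5: issue ADD r0<-Add1 // r0:Add1,r1:Mul2,r2:12,r3:2,r4:5
cycle 6: issue SUB r0<-Add2 // r0:Add2,r1:Mul2,r2:12,r3:2,r4:5
cycle 7: CDB Add1=9; issue SUB r4<-Add1 // r0:Add2,r1:Mul2,r2:12,r3:2,r4:Add1
cycle 8: CDB Mul1=84; issue MUL r4<-Mul1 // r0:Add2,r1:Mul2,r2:12,r3:2,r4:Mul1
cycle 9: issue ADD r4<-Add3 // r0:Add2,r1:Mul2,r2:12,r3:2,r4:Add3
cycle 10: stall // r0:Add2,r1:Mul2,r2:12,r3:2,r4:Add3
cycle 11: stall // r0:Add2,r1:Mul2,r2:12,r3:2,r4:Add3
cycle 12: CDB Mul1=4; issue MUL r3<-Mul1 // r0:Add2,r1:Mul2,r2:12,r3:Mul1,r4:Add3
cycle 13: CDB Mul2=1008 // r0:Add2,r1:1008,r2:12,r3:Mul1,r4:Add3
cycle 14: - // r0:Add2,r1:1008,r2:12,r3:Mul1,r4:Add3
cycle 15: CDB Add2=-999 // r0:-999,r1:1008,r2:12,r3:Mul1,r4:Add3
cycle 16: - // r0:-999,r1:1008,r2:12,r3:Mul1,r4:Add3

STATUS = VALUE -999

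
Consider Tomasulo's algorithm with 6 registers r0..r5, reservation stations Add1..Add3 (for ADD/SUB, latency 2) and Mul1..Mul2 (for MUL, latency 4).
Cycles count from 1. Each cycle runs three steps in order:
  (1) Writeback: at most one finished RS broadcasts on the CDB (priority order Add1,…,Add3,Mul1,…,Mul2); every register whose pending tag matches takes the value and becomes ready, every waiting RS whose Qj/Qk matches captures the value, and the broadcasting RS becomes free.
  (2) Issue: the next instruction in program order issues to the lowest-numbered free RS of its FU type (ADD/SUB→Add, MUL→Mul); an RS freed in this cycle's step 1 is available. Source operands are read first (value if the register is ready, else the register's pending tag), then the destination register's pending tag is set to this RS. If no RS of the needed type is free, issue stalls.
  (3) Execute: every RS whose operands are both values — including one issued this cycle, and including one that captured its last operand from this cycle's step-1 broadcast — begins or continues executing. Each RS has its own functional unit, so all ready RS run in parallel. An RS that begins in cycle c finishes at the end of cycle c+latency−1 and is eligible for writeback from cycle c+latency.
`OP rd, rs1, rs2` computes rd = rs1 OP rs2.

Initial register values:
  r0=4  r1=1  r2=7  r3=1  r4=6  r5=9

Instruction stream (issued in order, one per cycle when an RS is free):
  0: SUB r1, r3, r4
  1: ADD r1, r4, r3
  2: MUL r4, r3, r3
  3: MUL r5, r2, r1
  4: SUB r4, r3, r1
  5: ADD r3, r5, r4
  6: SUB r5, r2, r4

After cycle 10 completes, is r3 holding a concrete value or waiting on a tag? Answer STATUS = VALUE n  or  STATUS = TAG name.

STATUS = TAG Add2

  c1: issue SUB r1<-Add1  regs: r0:4,r1:Add1,r2:7,r3:1,r4:6,r5:9
  c2: issue ADD r1<-Add2  regs: r0:4,r1:Add2,r2:7,r3:1,r4:6,r5:9
  c3: CDB Add1=-5; issue MUL r4<-Mul1  regs: r0:4,r1:Add2,r2:7,r3:1,r4:Mul1,r5:9
  c4: CDB Add2=7; issue MUL r5<-Mul2  regs: r0:4,r1:7,r2:7,r3:1,r4:Mul1,r5:Mul2
  c5: issue SUB r4<-Add1  regs: r0:4,r1:7,r2:7,r3:1,r4:Add1,r5:Mul2
  c6: issue ADD r3<-Add2  regs: r0:4,r1:7,r2:7,r3:Add2,r4:Add1,r5:Mul2
  c7: CDB Add1=-6; issue SUB r5<-Add1  regs: r0:4,r1:7,r2:7,r3:Add2,r4:-6,r5:Add1
  c8: CDB Mul1=1  regs: r0:4,r1:7,r2:7,r3:Add2,r4:-6,r5:Add1
  c9: CDB Add1=13  regs: r0:4,r1:7,r2:7,r3:Add2,r4:-6,r5:13
  c10: CDB Mul2=49  regs: r0:4,r1:7,r2:7,r3:Add2,r4:-6,r5:13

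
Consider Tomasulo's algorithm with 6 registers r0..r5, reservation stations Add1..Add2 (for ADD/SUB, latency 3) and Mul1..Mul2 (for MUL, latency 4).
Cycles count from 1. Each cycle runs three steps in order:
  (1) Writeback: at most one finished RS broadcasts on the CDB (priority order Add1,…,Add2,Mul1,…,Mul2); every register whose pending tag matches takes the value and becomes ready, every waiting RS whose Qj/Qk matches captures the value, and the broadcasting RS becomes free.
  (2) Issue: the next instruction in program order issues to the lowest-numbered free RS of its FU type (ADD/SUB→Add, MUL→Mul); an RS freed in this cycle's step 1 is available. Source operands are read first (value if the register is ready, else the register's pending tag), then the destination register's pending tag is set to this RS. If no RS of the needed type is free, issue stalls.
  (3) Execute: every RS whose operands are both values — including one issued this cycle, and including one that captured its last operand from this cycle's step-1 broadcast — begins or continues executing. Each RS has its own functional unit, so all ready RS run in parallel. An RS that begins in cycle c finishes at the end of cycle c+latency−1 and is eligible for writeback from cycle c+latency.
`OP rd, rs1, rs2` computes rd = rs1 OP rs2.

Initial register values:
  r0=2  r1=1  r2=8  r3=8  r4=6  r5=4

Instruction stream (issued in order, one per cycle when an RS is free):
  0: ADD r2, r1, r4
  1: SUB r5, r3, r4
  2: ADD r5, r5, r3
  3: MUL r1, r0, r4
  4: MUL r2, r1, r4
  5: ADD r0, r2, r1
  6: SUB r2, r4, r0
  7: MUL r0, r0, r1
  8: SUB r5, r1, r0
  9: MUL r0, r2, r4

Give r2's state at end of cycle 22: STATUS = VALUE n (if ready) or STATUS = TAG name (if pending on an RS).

STATUS = VALUE -78

c1: issue ADD r2<-Add1 | r0:2,r1:1,r2:Add1,r3:8,r4:6,r5:4
c2: issue SUB r5<-Add2 | r0:2,r1:1,r2:Add1,r3:8,r4:6,r5:Add2
c3: stall | r0:2,r1:1,r2:Add1,r3:8,r4:6,r5:Add2
c4: CDB Add1=7; issue ADD r5<-Add1 | r0:2,r1:1,r2:7,r3:8,r4:6,r5:Add1
c5: CDB Add2=2; issue MUL r1<-Mul1 | r0:2,r1:Mul1,r2:7,r3:8,r4:6,r5:Add1
c6: issue MUL r2<-Mul2 | r0:2,r1:Mul1,r2:Mul2,r3:8,r4:6,r5:Add1
c7: issue ADD r0<-Add2 | r0:Add2,r1:Mul1,r2:Mul2,r3:8,r4:6,r5:Add1
c8: CDB Add1=10; issue SUB r2<-Add1 | r0:Add2,r1:Mul1,r2:Add1,r3:8,r4:6,r5:10
c9: CDB Mul1=12; issue MUL r0<-Mul1 | r0:Mul1,r1:12,r2:Add1,r3:8,r4:6,r5:10
c10: stall | r0:Mul1,r1:12,r2:Add1,r3:8,r4:6,r5:10
c11: stall | r0:Mul1,r1:12,r2:Add1,r3:8,r4:6,r5:10
c12: stall | r0:Mul1,r1:12,r2:Add1,r3:8,r4:6,r5:10
c13: CDB Mul2=72; stall | r0:Mul1,r1:12,r2:Add1,r3:8,r4:6,r5:10
c14: stall | r0:Mul1,r1:12,r2:Add1,r3:8,r4:6,r5:10
c15: stall | r0:Mul1,r1:12,r2:Add1,r3:8,r4:6,r5:10
c16: CDB Add2=84; issue SUB r5<-Add2 | r0:Mul1,r1:12,r2:Add1,r3:8,r4:6,r5:Add2
c17: issue MUL r0<-Mul2 | r0:Mul2,r1:12,r2:Add1,r3:8,r4:6,r5:Add2
c18: - | r0:Mul2,r1:12,r2:Add1,r3:8,r4:6,r5:Add2
c19: CDB Add1=-78 | r0:Mul2,r1:12,r2:-78,r3:8,r4:6,r5:Add2
c20: CDB Mul1=1008 | r0:Mul2,r1:12,r2:-78,r3:8,r4:6,r5:Add2
c21: - | r0:Mul2,r1:12,r2:-78,r3:8,r4:6,r5:Add2
c22: - | r0:Mul2,r1:12,r2:-78,r3:8,r4:6,r5:Add2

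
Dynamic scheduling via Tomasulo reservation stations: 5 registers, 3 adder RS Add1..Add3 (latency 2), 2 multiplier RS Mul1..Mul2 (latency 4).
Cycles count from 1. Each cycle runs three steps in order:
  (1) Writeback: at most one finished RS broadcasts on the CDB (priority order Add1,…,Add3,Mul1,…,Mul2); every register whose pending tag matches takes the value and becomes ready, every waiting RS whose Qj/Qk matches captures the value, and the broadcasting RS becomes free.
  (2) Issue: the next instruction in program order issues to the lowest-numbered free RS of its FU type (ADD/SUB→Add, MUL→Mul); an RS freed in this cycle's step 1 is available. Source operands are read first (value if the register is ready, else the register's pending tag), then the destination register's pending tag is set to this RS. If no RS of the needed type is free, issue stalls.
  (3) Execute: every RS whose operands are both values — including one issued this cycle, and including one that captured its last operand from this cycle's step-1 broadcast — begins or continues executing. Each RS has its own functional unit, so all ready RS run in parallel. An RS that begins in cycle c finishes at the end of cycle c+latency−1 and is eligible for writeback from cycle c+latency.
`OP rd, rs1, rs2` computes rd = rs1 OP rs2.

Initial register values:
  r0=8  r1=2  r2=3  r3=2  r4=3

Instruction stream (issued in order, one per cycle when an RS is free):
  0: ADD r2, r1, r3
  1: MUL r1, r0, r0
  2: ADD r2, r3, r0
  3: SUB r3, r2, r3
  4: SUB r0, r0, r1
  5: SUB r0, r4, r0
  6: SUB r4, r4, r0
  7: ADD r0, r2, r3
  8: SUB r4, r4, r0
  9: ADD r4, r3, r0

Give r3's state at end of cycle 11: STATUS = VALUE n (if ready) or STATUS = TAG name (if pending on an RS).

c1: issue ADD r2<-Add1 | r0:8,r1:2,r2:Add1,r3:2,r4:3
c2: issue MUL r1<-Mul1 | r0:8,r1:Mul1,r2:Add1,r3:2,r4:3
c3: CDB Add1=4; issue ADD r2<-Add1 | r0:8,r1:Mul1,r2:Add1,r3:2,r4:3
c4: issue SUB r3<-Add2 | r0:8,r1:Mul1,r2:Add1,r3:Add2,r4:3
c5: CDB Add1=10; issue SUB r0<-Add1 | r0:Add1,r1:Mul1,r2:10,r3:Add2,r4:3
c6: CDB Mul1=64; issue SUB r0<-Add3 | r0:Add3,r1:64,r2:10,r3:Add2,r4:3
c7: CDB Add2=8; issue SUB r4<-Add2 | r0:Add3,r1:64,r2:10,r3:8,r4:Add2
c8: CDB Add1=-56; issue ADD r0<-Add1 | r0:Add1,r1:64,r2:10,r3:8,r4:Add2
c9: stall | r0:Add1,r1:64,r2:10,r3:8,r4:Add2
c10: CDB Add1=18; issue SUB r4<-Add1 | r0:18,r1:64,r2:10,r3:8,r4:Add1
c11: CDB Add3=59; issue ADD r4<-Add3 | r0:18,r1:64,r2:10,r3:8,r4:Add3

STATUS = VALUE 8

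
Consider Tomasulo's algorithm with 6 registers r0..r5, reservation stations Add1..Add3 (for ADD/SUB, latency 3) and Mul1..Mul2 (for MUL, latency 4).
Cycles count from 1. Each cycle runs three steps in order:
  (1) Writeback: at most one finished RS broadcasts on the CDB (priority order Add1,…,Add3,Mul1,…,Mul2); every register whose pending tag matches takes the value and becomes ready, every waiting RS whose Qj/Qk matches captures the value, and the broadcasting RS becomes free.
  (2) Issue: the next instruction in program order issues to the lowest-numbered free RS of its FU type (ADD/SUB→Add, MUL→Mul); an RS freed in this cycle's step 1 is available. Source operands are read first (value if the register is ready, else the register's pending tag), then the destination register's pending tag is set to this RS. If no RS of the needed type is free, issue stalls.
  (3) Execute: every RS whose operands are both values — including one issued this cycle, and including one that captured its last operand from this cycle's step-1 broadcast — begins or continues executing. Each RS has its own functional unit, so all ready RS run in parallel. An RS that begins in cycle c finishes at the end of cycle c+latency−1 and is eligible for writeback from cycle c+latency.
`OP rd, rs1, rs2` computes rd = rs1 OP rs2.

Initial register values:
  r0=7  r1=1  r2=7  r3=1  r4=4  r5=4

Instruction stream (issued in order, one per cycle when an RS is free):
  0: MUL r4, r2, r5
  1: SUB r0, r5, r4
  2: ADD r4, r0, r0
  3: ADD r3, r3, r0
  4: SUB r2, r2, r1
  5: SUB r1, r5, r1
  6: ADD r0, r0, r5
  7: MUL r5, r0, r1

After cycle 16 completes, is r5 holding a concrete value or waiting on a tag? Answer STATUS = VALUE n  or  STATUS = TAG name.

c1: issue MUL r4<-Mul1 | r0:7,r1:1,r2:7,r3:1,r4:Mul1,r5:4
c2: issue SUB r0<-Add1 | r0:Add1,r1:1,r2:7,r3:1,r4:Mul1,r5:4
c3: issue ADD r4<-Add2 | r0:Add1,r1:1,r2:7,r3:1,r4:Add2,r5:4
c4: issue ADD r3<-Add3 | r0:Add1,r1:1,r2:7,r3:Add3,r4:Add2,r5:4
c5: CDB Mul1=28; stall | r0:Add1,r1:1,r2:7,r3:Add3,r4:Add2,r5:4
c6: stall | r0:Add1,r1:1,r2:7,r3:Add3,r4:Add2,r5:4
c7: stall | r0:Add1,r1:1,r2:7,r3:Add3,r4:Add2,r5:4
c8: CDB Add1=-24; issue SUB r2<-Add1 | r0:-24,r1:1,r2:Add1,r3:Add3,r4:Add2,r5:4
c9: stall | r0:-24,r1:1,r2:Add1,r3:Add3,r4:Add2,r5:4
c10: stall | r0:-24,r1:1,r2:Add1,r3:Add3,r4:Add2,r5:4
c11: CDB Add1=6; issue SUB r1<-Add1 | r0:-24,r1:Add1,r2:6,r3:Add3,r4:Add2,r5:4
c12: CDB Add2=-48; issue ADD r0<-Add2 | r0:Add2,r1:Add1,r2:6,r3:Add3,r4:-48,r5:4
c13: CDB Add3=-23; issue MUL r5<-Mul1 | r0:Add2,r1:Add1,r2:6,r3:-23,r4:-48,r5:Mul1
c14: CDB Add1=3 | r0:Add2,r1:3,r2:6,r3:-23,r4:-48,r5:Mul1
c15: CDB Add2=-20 | r0:-20,r1:3,r2:6,r3:-23,r4:-48,r5:Mul1
c16: - | r0:-20,r1:3,r2:6,r3:-23,r4:-48,r5:Mul1

STATUS = TAG Mul1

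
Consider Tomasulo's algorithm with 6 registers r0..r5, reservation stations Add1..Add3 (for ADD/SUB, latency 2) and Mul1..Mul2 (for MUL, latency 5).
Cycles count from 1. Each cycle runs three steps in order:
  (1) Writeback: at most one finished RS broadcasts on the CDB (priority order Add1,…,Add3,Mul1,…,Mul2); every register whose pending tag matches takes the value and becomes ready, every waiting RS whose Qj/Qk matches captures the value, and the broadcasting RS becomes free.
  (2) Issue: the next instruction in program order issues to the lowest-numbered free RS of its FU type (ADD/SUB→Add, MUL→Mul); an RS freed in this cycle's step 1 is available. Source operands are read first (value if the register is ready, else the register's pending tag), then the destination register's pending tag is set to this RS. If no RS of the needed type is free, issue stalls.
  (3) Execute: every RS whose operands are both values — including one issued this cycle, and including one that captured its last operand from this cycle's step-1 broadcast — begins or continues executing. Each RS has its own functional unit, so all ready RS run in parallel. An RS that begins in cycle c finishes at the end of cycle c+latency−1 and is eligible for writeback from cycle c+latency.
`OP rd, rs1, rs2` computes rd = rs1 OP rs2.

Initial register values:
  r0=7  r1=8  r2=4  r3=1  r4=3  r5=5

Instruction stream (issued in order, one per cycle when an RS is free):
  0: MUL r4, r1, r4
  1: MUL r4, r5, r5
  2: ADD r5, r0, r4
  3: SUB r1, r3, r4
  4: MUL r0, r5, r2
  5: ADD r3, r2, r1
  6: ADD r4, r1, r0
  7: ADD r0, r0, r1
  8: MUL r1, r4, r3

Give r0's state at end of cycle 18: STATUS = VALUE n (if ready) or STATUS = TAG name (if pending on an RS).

  c1: issue MUL r4<-Mul1  regs: r0:7,r1:8,r2:4,r3:1,r4:Mul1,r5:5
  c2: issue MUL r4<-Mul2  regs: r0:7,r1:8,r2:4,r3:1,r4:Mul2,r5:5
  c3: issue ADD r5<-Add1  regs: r0:7,r1:8,r2:4,r3:1,r4:Mul2,r5:Add1
  c4: issue SUB r1<-Add2  regs: r0:7,r1:Add2,r2:4,r3:1,r4:Mul2,r5:Add1
  c5: stall  regs: r0:7,r1:Add2,r2:4,r3:1,r4:Mul2,r5:Add1
  c6: CDB Mul1=24; issue MUL r0<-Mul1  regs: r0:Mul1,r1:Add2,r2:4,r3:1,r4:Mul2,r5:Add1
  c7: CDB Mul2=25; issue ADD r3<-Add3  regs: r0:Mul1,r1:Add2,r2:4,r3:Add3,r4:25,r5:Add1
  c8: stall  regs: r0:Mul1,r1:Add2,r2:4,r3:Add3,r4:25,r5:Add1
  c9: CDB Add1=32; issue ADD r4<-Add1  regs: r0:Mul1,r1:Add2,r2:4,r3:Add3,r4:Add1,r5:32
  c10: CDB Add2=-24; issue ADD r0<-Add2  regs: r0:Add2,r1:-24,r2:4,r3:Add3,r4:Add1,r5:32
  c11: issue MUL r1<-Mul2  regs: r0:Add2,r1:Mul2,r2:4,r3:Add3,r4:Add1,r5:32
  c12: CDB Add3=-20  regs: r0:Add2,r1:Mul2,r2:4,r3:-20,r4:Add1,r5:32
  c13: -  regs: r0:Add2,r1:Mul2,r2:4,r3:-20,r4:Add1,r5:32
  c14: CDB Mul1=128  regs: r0:Add2,r1:Mul2,r2:4,r3:-20,r4:Add1,r5:32
  c15: -  regs: r0:Add2,r1:Mul2,r2:4,r3:-20,r4:Add1,r5:32
  c16: CDB Add1=104  regs: r0:Add2,r1:Mul2,r2:4,r3:-20,r4:104,r5:32
  c17: CDB Add2=104  regs: r0:104,r1:Mul2,r2:4,r3:-20,r4:104,r5:32
  c18: -  regs: r0:104,r1:Mul2,r2:4,r3:-20,r4:104,r5:32

STATUS = VALUE 104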